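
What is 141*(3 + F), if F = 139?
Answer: 20022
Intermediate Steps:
141*(3 + F) = 141*(3 + 139) = 141*142 = 20022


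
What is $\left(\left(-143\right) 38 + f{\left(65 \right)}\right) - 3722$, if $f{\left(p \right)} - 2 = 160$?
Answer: $-8994$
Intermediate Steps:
$f{\left(p \right)} = 162$ ($f{\left(p \right)} = 2 + 160 = 162$)
$\left(\left(-143\right) 38 + f{\left(65 \right)}\right) - 3722 = \left(\left(-143\right) 38 + 162\right) - 3722 = \left(-5434 + 162\right) - 3722 = -5272 - 3722 = -8994$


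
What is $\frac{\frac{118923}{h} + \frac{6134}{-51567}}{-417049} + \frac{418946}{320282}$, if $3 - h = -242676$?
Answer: $\frac{364416178562782266902}{278594429588176914879} \approx 1.3081$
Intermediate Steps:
$h = 242679$ ($h = 3 - -242676 = 3 + 242676 = 242679$)
$\frac{\frac{118923}{h} + \frac{6134}{-51567}}{-417049} + \frac{418946}{320282} = \frac{\frac{118923}{242679} + \frac{6134}{-51567}}{-417049} + \frac{418946}{320282} = \left(118923 \cdot \frac{1}{242679} + 6134 \left(- \frac{1}{51567}\right)\right) \left(- \frac{1}{417049}\right) + 418946 \cdot \frac{1}{320282} = \left(\frac{39641}{80893} - \frac{6134}{51567}\right) \left(- \frac{1}{417049}\right) + \frac{209473}{160141} = \frac{1547969785}{4171409331} \left(- \frac{1}{417049}\right) + \frac{209473}{160141} = - \frac{1547969785}{1739682090084219} + \frac{209473}{160141} = \frac{364416178562782266902}{278594429588176914879}$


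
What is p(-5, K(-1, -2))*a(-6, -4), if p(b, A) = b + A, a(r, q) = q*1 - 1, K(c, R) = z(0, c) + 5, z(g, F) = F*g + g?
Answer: 0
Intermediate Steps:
z(g, F) = g + F*g
K(c, R) = 5 (K(c, R) = 0*(1 + c) + 5 = 0 + 5 = 5)
a(r, q) = -1 + q (a(r, q) = q - 1 = -1 + q)
p(b, A) = A + b
p(-5, K(-1, -2))*a(-6, -4) = (5 - 5)*(-1 - 4) = 0*(-5) = 0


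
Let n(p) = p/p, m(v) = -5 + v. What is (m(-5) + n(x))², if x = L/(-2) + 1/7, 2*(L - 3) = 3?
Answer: 81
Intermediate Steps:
L = 9/2 (L = 3 + (½)*3 = 3 + 3/2 = 9/2 ≈ 4.5000)
x = -59/28 (x = (9/2)/(-2) + 1/7 = (9/2)*(-½) + 1*(⅐) = -9/4 + ⅐ = -59/28 ≈ -2.1071)
n(p) = 1
(m(-5) + n(x))² = ((-5 - 5) + 1)² = (-10 + 1)² = (-9)² = 81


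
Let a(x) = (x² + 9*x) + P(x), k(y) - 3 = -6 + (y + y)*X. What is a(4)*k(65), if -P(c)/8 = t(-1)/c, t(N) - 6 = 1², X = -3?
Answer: -14934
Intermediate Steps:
t(N) = 7 (t(N) = 6 + 1² = 6 + 1 = 7)
k(y) = -3 - 6*y (k(y) = 3 + (-6 + (y + y)*(-3)) = 3 + (-6 + (2*y)*(-3)) = 3 + (-6 - 6*y) = -3 - 6*y)
P(c) = -56/c
a(x) = x² - 56/x + 9*x (a(x) = (x² + 9*x) - 56/x = x² - 56/x + 9*x)
a(4)*k(65) = ((-56 + 4²*(9 + 4))/4)*(-3 - 6*65) = ((-56 + 16*13)/4)*(-3 - 390) = ((-56 + 208)/4)*(-393) = ((¼)*152)*(-393) = 38*(-393) = -14934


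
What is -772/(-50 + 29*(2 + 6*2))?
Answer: -193/89 ≈ -2.1685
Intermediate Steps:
-772/(-50 + 29*(2 + 6*2)) = -772/(-50 + 29*(2 + 12)) = -772/(-50 + 29*14) = -772/(-50 + 406) = -772/356 = -772*1/356 = -193/89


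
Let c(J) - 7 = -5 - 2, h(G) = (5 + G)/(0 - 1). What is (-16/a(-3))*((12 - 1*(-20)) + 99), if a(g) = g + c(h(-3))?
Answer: 2096/3 ≈ 698.67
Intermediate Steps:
h(G) = -5 - G (h(G) = (5 + G)/(-1) = (5 + G)*(-1) = -5 - G)
c(J) = 0 (c(J) = 7 + (-5 - 2) = 7 - 7 = 0)
a(g) = g (a(g) = g + 0 = g)
(-16/a(-3))*((12 - 1*(-20)) + 99) = (-16/(-3))*((12 - 1*(-20)) + 99) = (-16*(-1/3))*((12 + 20) + 99) = 16*(32 + 99)/3 = (16/3)*131 = 2096/3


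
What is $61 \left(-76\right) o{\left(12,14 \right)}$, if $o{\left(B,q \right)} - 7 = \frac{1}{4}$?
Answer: $-33611$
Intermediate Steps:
$o{\left(B,q \right)} = \frac{29}{4}$ ($o{\left(B,q \right)} = 7 + \frac{1}{4} = \frac{29}{4}$)
$61 \left(-76\right) o{\left(12,14 \right)} = 61 \left(-76\right) \frac{29}{4} = \left(-4636\right) \frac{29}{4} = -33611$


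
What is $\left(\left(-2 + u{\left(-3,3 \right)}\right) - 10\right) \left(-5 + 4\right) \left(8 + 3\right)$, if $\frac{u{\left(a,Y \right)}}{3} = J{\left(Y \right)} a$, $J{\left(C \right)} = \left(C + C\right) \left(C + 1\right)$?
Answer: $2508$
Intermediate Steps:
$J{\left(C \right)} = 2 C \left(1 + C\right)$
$u{\left(a,Y \right)} = 6 Y a \left(1 + Y\right)$ ($u{\left(a,Y \right)} = 3 \cdot 2 Y \left(1 + Y\right) a = 3 \cdot 2 Y a \left(1 + Y\right) = 6 Y a \left(1 + Y\right)$)
$\left(\left(-2 + u{\left(-3,3 \right)}\right) - 10\right) \left(-5 + 4\right) \left(8 + 3\right) = \left(\left(-2 + 6 \cdot 3 \left(-3\right) \left(1 + 3\right)\right) - 10\right) \left(-5 + 4\right) \left(8 + 3\right) = \left(\left(-2 + 6 \cdot 3 \left(-3\right) 4\right) - 10\right) \left(\left(-1\right) 11\right) = \left(\left(-2 - 216\right) - 10\right) \left(-11\right) = \left(-218 - 10\right) \left(-11\right) = \left(-228\right) \left(-11\right) = 2508$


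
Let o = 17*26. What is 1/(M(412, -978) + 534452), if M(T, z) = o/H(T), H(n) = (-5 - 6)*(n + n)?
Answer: 4532/2422136243 ≈ 1.8711e-6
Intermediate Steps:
o = 442
H(n) = -22*n
M(T, z) = -221/(11*T) (M(T, z) = 442/((-22*T)) = 442*(-1/(22*T)) = -221/(11*T))
1/(M(412, -978) + 534452) = 1/(-221/11/412 + 534452) = 1/(-221/11*1/412 + 534452) = 1/(-221/4532 + 534452) = 1/(2422136243/4532) = 4532/2422136243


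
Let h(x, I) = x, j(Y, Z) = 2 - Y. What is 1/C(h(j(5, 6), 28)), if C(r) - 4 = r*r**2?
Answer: -1/23 ≈ -0.043478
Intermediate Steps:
C(r) = 4 + r**3 (C(r) = 4 + r*r**2 = 4 + r**3)
1/C(h(j(5, 6), 28)) = 1/(4 + (2 - 1*5)**3) = 1/(4 + (2 - 5)**3) = 1/(4 + (-3)**3) = 1/(4 - 27) = 1/(-23) = -1/23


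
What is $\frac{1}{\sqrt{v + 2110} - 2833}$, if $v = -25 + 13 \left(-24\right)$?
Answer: $- \frac{2833}{8024116} - \frac{3 \sqrt{197}}{8024116} \approx -0.00035831$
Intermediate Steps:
$v = -337$ ($v = -25 - 312 = -337$)
$\frac{1}{\sqrt{v + 2110} - 2833} = \frac{1}{\sqrt{-337 + 2110} - 2833} = \frac{1}{\sqrt{1773} - 2833} = \frac{1}{3 \sqrt{197} - 2833} = \frac{1}{-2833 + 3 \sqrt{197}}$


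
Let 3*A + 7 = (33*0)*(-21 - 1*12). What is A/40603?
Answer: -7/121809 ≈ -5.7467e-5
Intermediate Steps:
A = -7/3 (A = -7/3 + ((33*0)*(-21 - 1*12))/3 = -7/3 + (0*(-21 - 12))/3 = -7/3 + (0*(-33))/3 = -7/3 + (⅓)*0 = -7/3 + 0 = -7/3 ≈ -2.3333)
A/40603 = -7/3/40603 = -7/3*1/40603 = -7/121809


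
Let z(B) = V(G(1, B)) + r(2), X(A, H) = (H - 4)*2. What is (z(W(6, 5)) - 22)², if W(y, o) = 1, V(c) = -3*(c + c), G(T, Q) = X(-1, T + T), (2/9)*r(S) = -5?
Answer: 1681/4 ≈ 420.25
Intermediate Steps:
r(S) = -45/2 (r(S) = (9/2)*(-5) = -45/2)
X(A, H) = -8 + 2*H (X(A, H) = (-4 + H)*2 = -8 + 2*H)
G(T, Q) = -8 + 4*T (G(T, Q) = -8 + 2*(T + T) = -8 + 2*(2*T) = -8 + 4*T)
V(c) = -6*c
z(B) = 3/2 (z(B) = -6*(-8 + 4*1) - 45/2 = -6*(-8 + 4) - 45/2 = -6*(-4) - 45/2 = 24 - 45/2 = 3/2)
(z(W(6, 5)) - 22)² = (3/2 - 22)² = (-41/2)² = 1681/4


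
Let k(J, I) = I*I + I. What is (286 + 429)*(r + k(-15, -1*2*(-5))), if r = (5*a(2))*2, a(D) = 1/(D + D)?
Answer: 160875/2 ≈ 80438.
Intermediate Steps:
a(D) = 1/(2*D)
k(J, I) = I + I² (k(J, I) = I² + I = I + I²)
r = 5/2 (r = (5*((½)/2))*2 = (5*((½)*(½)))*2 = (5*(¼))*2 = (5/4)*2 = 5/2 ≈ 2.5000)
(286 + 429)*(r + k(-15, -1*2*(-5))) = (286 + 429)*(5/2 + (-1*2*(-5))*(1 - 1*2*(-5))) = 715*(5/2 + (-2*(-5))*(1 - 2*(-5))) = 715*(5/2 + 10*(1 + 10)) = 715*(5/2 + 10*11) = 715*(5/2 + 110) = 715*(225/2) = 160875/2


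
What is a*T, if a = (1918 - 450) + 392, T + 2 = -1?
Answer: -5580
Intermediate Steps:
T = -3 (T = -2 - 1 = -3)
a = 1860 (a = 1468 + 392 = 1860)
a*T = 1860*(-3) = -5580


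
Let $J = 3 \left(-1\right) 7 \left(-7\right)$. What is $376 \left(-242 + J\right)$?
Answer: $-35720$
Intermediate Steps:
$J = 147$ ($J = \left(-3\right) 7 \left(-7\right) = \left(-21\right) \left(-7\right) = 147$)
$376 \left(-242 + J\right) = 376 \left(-242 + 147\right) = 376 \left(-95\right) = -35720$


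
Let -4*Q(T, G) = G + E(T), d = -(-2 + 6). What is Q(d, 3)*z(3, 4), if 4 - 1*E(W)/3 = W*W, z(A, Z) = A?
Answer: 99/4 ≈ 24.750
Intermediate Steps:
d = -4 (d = -1*4 = -4)
E(W) = 12 - 3*W² (E(W) = 12 - 3*W*W = 12 - 3*W²)
Q(T, G) = -3 - G/4 + 3*T²/4 (Q(T, G) = -(G + (12 - 3*T²))/4 = -(12 + G - 3*T²)/4 = -3 - G/4 + 3*T²/4)
Q(d, 3)*z(3, 4) = (-3 - ¼*3 + (¾)*(-4)²)*3 = (-3 - ¾ + (¾)*16)*3 = (-3 - ¾ + 12)*3 = (33/4)*3 = 99/4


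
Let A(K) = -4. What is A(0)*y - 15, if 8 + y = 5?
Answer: -3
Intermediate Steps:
y = -3 (y = -8 + 5 = -3)
A(0)*y - 15 = -4*(-3) - 15 = 12 - 15 = -3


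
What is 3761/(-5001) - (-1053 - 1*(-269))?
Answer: 3917023/5001 ≈ 783.25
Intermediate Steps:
3761/(-5001) - (-1053 - 1*(-269)) = 3761*(-1/5001) - (-1053 + 269) = -3761/5001 - 1*(-784) = -3761/5001 + 784 = 3917023/5001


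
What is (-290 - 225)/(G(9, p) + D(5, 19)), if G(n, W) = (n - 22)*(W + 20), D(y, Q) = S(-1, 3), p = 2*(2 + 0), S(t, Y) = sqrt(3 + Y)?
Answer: 26780/16223 + 515*sqrt(6)/97338 ≈ 1.6637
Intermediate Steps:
p = 4 (p = 2*2 = 4)
D(y, Q) = sqrt(6) (D(y, Q) = sqrt(3 + 3) = sqrt(6))
G(n, W) = (-22 + n)*(20 + W)
(-290 - 225)/(G(9, p) + D(5, 19)) = (-290 - 225)/((-440 - 22*4 + 20*9 + 4*9) + sqrt(6)) = -515/((-440 - 88 + 180 + 36) + sqrt(6)) = -515/(-312 + sqrt(6))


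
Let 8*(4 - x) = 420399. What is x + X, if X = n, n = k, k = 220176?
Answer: 1341041/8 ≈ 1.6763e+5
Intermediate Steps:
x = -420367/8 (x = 4 - 1/8*420399 = 4 - 420399/8 = -420367/8 ≈ -52546.)
n = 220176
X = 220176
x + X = -420367/8 + 220176 = 1341041/8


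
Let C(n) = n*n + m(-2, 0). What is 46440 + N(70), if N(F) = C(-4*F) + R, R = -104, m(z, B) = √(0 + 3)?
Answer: 124736 + √3 ≈ 1.2474e+5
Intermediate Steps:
m(z, B) = √3
C(n) = √3 + n² (C(n) = n*n + √3 = n² + √3 = √3 + n²)
N(F) = -104 + √3 + 16*F² (N(F) = (√3 + (-4*F)²) - 104 = (√3 + 16*F²) - 104 = -104 + √3 + 16*F²)
46440 + N(70) = 46440 + (-104 + √3 + 16*70²) = 46440 + (-104 + √3 + 16*4900) = 46440 + (-104 + √3 + 78400) = 46440 + (78296 + √3) = 124736 + √3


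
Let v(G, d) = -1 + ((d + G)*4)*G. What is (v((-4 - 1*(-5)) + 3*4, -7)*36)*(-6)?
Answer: -67176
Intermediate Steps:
v(G, d) = -1 + G*(4*G + 4*d) (v(G, d) = -1 + ((G + d)*4)*G = -1 + (4*G + 4*d)*G = -1 + G*(4*G + 4*d))
(v((-4 - 1*(-5)) + 3*4, -7)*36)*(-6) = ((-1 + 4*((-4 - 1*(-5)) + 3*4)² + 4*((-4 - 1*(-5)) + 3*4)*(-7))*36)*(-6) = ((-1 + 4*((-4 + 5) + 12)² + 4*((-4 + 5) + 12)*(-7))*36)*(-6) = ((-1 + 4*(1 + 12)² + 4*(1 + 12)*(-7))*36)*(-6) = ((-1 + 4*13² + 4*13*(-7))*36)*(-6) = ((-1 + 4*169 - 364)*36)*(-6) = ((-1 + 676 - 364)*36)*(-6) = (311*36)*(-6) = 11196*(-6) = -67176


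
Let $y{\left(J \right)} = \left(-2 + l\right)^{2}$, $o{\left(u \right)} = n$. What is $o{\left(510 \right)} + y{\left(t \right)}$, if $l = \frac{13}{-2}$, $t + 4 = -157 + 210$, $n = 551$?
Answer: $\frac{2493}{4} \approx 623.25$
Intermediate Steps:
$o{\left(u \right)} = 551$
$t = 49$ ($t = -4 + \left(-157 + 210\right) = -4 + 53 = 49$)
$l = - \frac{13}{2}$ ($l = 13 \left(- \frac{1}{2}\right) = - \frac{13}{2} \approx -6.5$)
$y{\left(J \right)} = \frac{289}{4}$ ($y{\left(J \right)} = \left(-2 - \frac{13}{2}\right)^{2} = \left(- \frac{17}{2}\right)^{2} = \frac{289}{4}$)
$o{\left(510 \right)} + y{\left(t \right)} = 551 + \frac{289}{4} = \frac{2493}{4}$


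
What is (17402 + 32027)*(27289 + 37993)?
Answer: 3226823978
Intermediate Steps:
(17402 + 32027)*(27289 + 37993) = 49429*65282 = 3226823978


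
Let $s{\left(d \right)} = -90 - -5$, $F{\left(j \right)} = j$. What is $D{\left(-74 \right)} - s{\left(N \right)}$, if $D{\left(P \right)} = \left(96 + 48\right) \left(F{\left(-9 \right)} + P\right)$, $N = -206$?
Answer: $-11867$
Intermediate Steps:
$D{\left(P \right)} = -1296 + 144 P$ ($D{\left(P \right)} = \left(96 + 48\right) \left(-9 + P\right) = 144 \left(-9 + P\right) = -1296 + 144 P$)
$s{\left(d \right)} = -85$ ($s{\left(d \right)} = -90 + 5 = -85$)
$D{\left(-74 \right)} - s{\left(N \right)} = \left(-1296 + 144 \left(-74\right)\right) - -85 = \left(-1296 - 10656\right) + 85 = -11952 + 85 = -11867$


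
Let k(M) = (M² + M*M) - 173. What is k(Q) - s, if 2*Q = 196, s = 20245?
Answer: -1210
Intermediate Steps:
Q = 98 (Q = (½)*196 = 98)
k(M) = -173 + 2*M² (k(M) = (M² + M²) - 173 = 2*M² - 173 = -173 + 2*M²)
k(Q) - s = (-173 + 2*98²) - 1*20245 = (-173 + 2*9604) - 20245 = (-173 + 19208) - 20245 = 19035 - 20245 = -1210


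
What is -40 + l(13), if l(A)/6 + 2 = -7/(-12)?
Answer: -97/2 ≈ -48.500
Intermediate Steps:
l(A) = -17/2 (l(A) = -12 + 6*(-7/(-12)) = -12 + 6*(-7*(-1/12)) = -12 + 6*(7/12) = -12 + 7/2 = -17/2)
-40 + l(13) = -40 - 17/2 = -97/2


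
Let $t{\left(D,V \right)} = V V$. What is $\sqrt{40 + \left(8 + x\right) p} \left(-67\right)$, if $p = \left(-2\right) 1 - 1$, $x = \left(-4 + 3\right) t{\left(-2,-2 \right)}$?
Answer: $- 134 \sqrt{7} \approx -354.53$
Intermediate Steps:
$t{\left(D,V \right)} = V^{2}$
$x = -4$ ($x = \left(-4 + 3\right) \left(-2\right)^{2} = \left(-1\right) 4 = -4$)
$p = -3$ ($p = -2 - 1 = -3$)
$\sqrt{40 + \left(8 + x\right) p} \left(-67\right) = \sqrt{40 + \left(8 - 4\right) \left(-3\right)} \left(-67\right) = \sqrt{40 + 4 \left(-3\right)} \left(-67\right) = \sqrt{40 - 12} \left(-67\right) = \sqrt{28} \left(-67\right) = 2 \sqrt{7} \left(-67\right) = - 134 \sqrt{7}$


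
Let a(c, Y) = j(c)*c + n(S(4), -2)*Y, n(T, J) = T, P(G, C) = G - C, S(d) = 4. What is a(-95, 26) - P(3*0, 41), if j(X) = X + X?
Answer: 18195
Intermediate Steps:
j(X) = 2*X
a(c, Y) = 2*c**2 + 4*Y (a(c, Y) = (2*c)*c + 4*Y = 2*c**2 + 4*Y)
a(-95, 26) - P(3*0, 41) = (2*(-95)**2 + 4*26) - (3*0 - 1*41) = (2*9025 + 104) - (0 - 41) = (18050 + 104) - 1*(-41) = 18154 + 41 = 18195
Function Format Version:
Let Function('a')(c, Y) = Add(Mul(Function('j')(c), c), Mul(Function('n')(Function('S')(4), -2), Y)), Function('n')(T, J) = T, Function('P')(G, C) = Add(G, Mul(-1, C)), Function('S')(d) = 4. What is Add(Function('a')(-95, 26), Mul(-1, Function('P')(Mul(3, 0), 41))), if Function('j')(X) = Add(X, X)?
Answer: 18195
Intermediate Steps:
Function('j')(X) = Mul(2, X)
Function('a')(c, Y) = Add(Mul(2, Pow(c, 2)), Mul(4, Y)) (Function('a')(c, Y) = Add(Mul(Mul(2, c), c), Mul(4, Y)) = Add(Mul(2, Pow(c, 2)), Mul(4, Y)))
Add(Function('a')(-95, 26), Mul(-1, Function('P')(Mul(3, 0), 41))) = Add(Add(Mul(2, Pow(-95, 2)), Mul(4, 26)), Mul(-1, Add(Mul(3, 0), Mul(-1, 41)))) = Add(Add(Mul(2, 9025), 104), Mul(-1, Add(0, -41))) = Add(Add(18050, 104), Mul(-1, -41)) = Add(18154, 41) = 18195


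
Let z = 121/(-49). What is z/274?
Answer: -121/13426 ≈ -0.0090124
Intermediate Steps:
z = -121/49 (z = 121*(-1/49) = -121/49 ≈ -2.4694)
z/274 = -121/49/274 = (1/274)*(-121/49) = -121/13426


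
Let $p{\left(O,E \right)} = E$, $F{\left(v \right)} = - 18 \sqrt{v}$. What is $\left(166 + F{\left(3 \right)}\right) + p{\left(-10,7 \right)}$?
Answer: $173 - 18 \sqrt{3} \approx 141.82$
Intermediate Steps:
$\left(166 + F{\left(3 \right)}\right) + p{\left(-10,7 \right)} = \left(166 - 18 \sqrt{3}\right) + 7 = 173 - 18 \sqrt{3}$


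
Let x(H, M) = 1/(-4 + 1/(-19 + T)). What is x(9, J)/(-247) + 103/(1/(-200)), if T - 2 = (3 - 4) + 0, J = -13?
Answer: -371438582/18031 ≈ -20600.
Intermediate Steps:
T = 1 (T = 2 + ((3 - 4) + 0) = 2 + (-1 + 0) = 2 - 1 = 1)
x(H, M) = -18/73 (x(H, M) = 1/(-4 + 1/(-19 + 1)) = 1/(-4 + 1/(-18)) = 1/(-4 - 1/18) = 1/(-73/18) = -18/73)
x(9, J)/(-247) + 103/(1/(-200)) = -18/73/(-247) + 103/(1/(-200)) = -18/73*(-1/247) + 103/(-1/200) = 18/18031 + 103*(-200) = 18/18031 - 20600 = -371438582/18031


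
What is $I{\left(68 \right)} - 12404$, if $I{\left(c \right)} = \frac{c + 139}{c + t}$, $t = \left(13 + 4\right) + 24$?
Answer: $- \frac{1351829}{109} \approx -12402.0$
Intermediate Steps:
$t = 41$ ($t = 17 + 24 = 41$)
$I{\left(c \right)} = \frac{139 + c}{41 + c}$ ($I{\left(c \right)} = \frac{c + 139}{c + 41} = \frac{139 + c}{41 + c}$)
$I{\left(68 \right)} - 12404 = \frac{139 + 68}{41 + 68} - 12404 = \frac{1}{109} \cdot 207 - 12404 = \frac{207}{109} - 12404 = - \frac{1351829}{109}$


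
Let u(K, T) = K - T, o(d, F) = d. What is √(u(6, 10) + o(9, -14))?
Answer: √5 ≈ 2.2361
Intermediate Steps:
√(u(6, 10) + o(9, -14)) = √((6 - 1*10) + 9) = √((6 - 10) + 9) = √(-4 + 9) = √5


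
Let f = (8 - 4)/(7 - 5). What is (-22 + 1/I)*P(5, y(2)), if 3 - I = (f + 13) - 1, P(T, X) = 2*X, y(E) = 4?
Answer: -1944/11 ≈ -176.73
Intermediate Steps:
f = 2 (f = 4/2 = 4*(½) = 2)
I = -11 (I = 3 - ((2 + 13) - 1) = 3 - (15 - 1) = 3 - 1*14 = 3 - 14 = -11)
(-22 + 1/I)*P(5, y(2)) = (-22 + 1/(-11))*(2*4) = (-22 - 1/11)*8 = -243/11*8 = -1944/11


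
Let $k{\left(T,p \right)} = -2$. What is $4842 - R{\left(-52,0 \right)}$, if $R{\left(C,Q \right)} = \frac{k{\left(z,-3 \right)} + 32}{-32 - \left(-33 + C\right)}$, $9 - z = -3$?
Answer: $\frac{256596}{53} \approx 4841.4$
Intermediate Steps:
$z = 12$ ($z = 9 - -3 = 9 + 3 = 12$)
$R{\left(C,Q \right)} = \frac{30}{1 - C}$ ($R{\left(C,Q \right)} = \frac{-2 + 32}{-32 - \left(-33 + C\right)} = \frac{30}{1 - C}$)
$4842 - R{\left(-52,0 \right)} = 4842 - - \frac{30}{-1 - 52} = 4842 - - \frac{30}{-53} = 4842 - \left(-30\right) \left(- \frac{1}{53}\right) = 4842 - \frac{30}{53} = \frac{256596}{53}$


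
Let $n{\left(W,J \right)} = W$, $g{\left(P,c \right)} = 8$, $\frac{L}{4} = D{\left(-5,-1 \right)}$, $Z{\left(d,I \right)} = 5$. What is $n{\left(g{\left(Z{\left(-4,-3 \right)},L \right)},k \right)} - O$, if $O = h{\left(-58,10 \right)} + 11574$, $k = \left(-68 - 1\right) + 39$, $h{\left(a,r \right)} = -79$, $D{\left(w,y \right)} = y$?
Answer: $-11487$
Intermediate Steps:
$L = -4$ ($L = 4 \left(-1\right) = -4$)
$k = -30$ ($k = -69 + 39 = -30$)
$O = 11495$ ($O = -79 + 11574 = 11495$)
$n{\left(g{\left(Z{\left(-4,-3 \right)},L \right)},k \right)} - O = 8 - 11495 = -11487$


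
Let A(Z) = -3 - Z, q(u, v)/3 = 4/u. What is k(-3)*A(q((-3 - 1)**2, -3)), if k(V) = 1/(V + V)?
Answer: 5/8 ≈ 0.62500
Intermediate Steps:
q(u, v) = 12/u (q(u, v) = 3*(4/u) = 12/u)
k(V) = 1/(2*V)
k(-3)*A(q((-3 - 1)**2, -3)) = ((1/2)/(-3))*(-3 - 12/((-3 - 1)**2)) = ((1/2)*(-1/3))*(-3 - 12/((-4)**2)) = -(-3 - 12/16)/6 = -(-3 - 1*3/4)/6 = -(-3 - 3/4)/6 = -1/6*(-15/4) = 5/8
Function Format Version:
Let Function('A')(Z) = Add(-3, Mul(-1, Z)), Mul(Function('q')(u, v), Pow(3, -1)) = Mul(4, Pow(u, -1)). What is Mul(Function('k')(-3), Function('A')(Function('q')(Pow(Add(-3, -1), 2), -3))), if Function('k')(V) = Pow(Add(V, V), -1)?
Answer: Rational(5, 8) ≈ 0.62500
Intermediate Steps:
Function('q')(u, v) = Mul(12, Pow(u, -1)) (Function('q')(u, v) = Mul(3, Mul(4, Pow(u, -1))) = Mul(12, Pow(u, -1)))
Function('k')(V) = Mul(Rational(1, 2), Pow(V, -1)) (Function('k')(V) = Pow(Mul(2, V), -1) = Mul(Rational(1, 2), Pow(V, -1)))
Mul(Function('k')(-3), Function('A')(Function('q')(Pow(Add(-3, -1), 2), -3))) = Mul(Mul(Rational(1, 2), Pow(-3, -1)), Add(-3, Mul(-1, Mul(12, Pow(Pow(Add(-3, -1), 2), -1))))) = Mul(Mul(Rational(1, 2), Rational(-1, 3)), Add(-3, Mul(-1, Mul(12, Pow(Pow(-4, 2), -1))))) = Mul(Rational(-1, 6), Add(-3, Mul(-1, Mul(12, Pow(16, -1))))) = Mul(Rational(-1, 6), Add(-3, Mul(-1, Mul(12, Rational(1, 16))))) = Mul(Rational(-1, 6), Add(-3, Mul(-1, Rational(3, 4)))) = Mul(Rational(-1, 6), Add(-3, Rational(-3, 4))) = Mul(Rational(-1, 6), Rational(-15, 4)) = Rational(5, 8)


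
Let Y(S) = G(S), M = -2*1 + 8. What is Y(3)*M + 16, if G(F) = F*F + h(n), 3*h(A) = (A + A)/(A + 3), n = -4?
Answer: 86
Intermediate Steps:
h(A) = 2*A/(3*(3 + A)) (h(A) = ((A + A)/(A + 3))/3 = ((2*A)/(3 + A))/3 = (2*A/(3 + A))/3 = 2*A/(3*(3 + A)))
M = 6 (M = -2 + 8 = 6)
G(F) = 8/3 + F² (G(F) = F*F + (⅔)*(-4)/(3 - 4) = F² + (⅔)*(-4)/(-1) = F² + (⅔)*(-4)*(-1) = F² + 8/3 = 8/3 + F²)
Y(S) = 8/3 + S²
Y(3)*M + 16 = (8/3 + 3²)*6 + 16 = (8/3 + 9)*6 + 16 = (35/3)*6 + 16 = 70 + 16 = 86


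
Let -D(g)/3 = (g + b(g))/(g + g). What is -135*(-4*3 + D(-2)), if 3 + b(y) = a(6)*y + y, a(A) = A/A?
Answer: 10125/4 ≈ 2531.3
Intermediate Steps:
a(A) = 1
b(y) = -3 + 2*y (b(y) = -3 + (1*y + y) = -3 + (y + y) = -3 + 2*y)
D(g) = -3*(-3 + 3*g)/(2*g) (D(g) = -3*(g + (-3 + 2*g))/(g + g) = -3*(-3 + 3*g)/(2*g))
-135*(-4*3 + D(-2)) = -135*(-4*3 + (9/2)*(1 - 1*(-2))/(-2)) = -135*(-12 + (9/2)*(-1/2)*(1 + 2)) = -135*(-12 + (9/2)*(-1/2)*3) = -135*(-12 - 27/4) = -135*(-75/4) = 10125/4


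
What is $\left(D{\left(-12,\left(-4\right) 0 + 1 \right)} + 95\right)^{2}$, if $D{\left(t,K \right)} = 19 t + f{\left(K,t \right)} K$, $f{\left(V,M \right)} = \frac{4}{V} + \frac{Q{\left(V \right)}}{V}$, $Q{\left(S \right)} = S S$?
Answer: $16384$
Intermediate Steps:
$Q{\left(S \right)} = S^{2}$
$f{\left(V,M \right)} = V + \frac{4}{V}$ ($f{\left(V,M \right)} = \frac{4}{V} + \frac{V^{2}}{V} = \frac{4}{V} + V = V + \frac{4}{V}$)
$D{\left(t,K \right)} = 19 t + K \left(K + \frac{4}{K}\right)$ ($D{\left(t,K \right)} = 19 t + \left(K + \frac{4}{K}\right) K = 19 t + K \left(K + \frac{4}{K}\right)$)
$\left(D{\left(-12,\left(-4\right) 0 + 1 \right)} + 95\right)^{2} = \left(\left(4 + \left(\left(-4\right) 0 + 1\right)^{2} + 19 \left(-12\right)\right) + 95\right)^{2} = \left(\left(4 + \left(0 + 1\right)^{2} - 228\right) + 95\right)^{2} = \left(\left(4 + 1^{2} - 228\right) + 95\right)^{2} = \left(\left(4 + 1 - 228\right) + 95\right)^{2} = \left(-223 + 95\right)^{2} = \left(-128\right)^{2} = 16384$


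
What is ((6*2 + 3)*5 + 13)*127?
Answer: 11176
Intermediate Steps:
((6*2 + 3)*5 + 13)*127 = ((12 + 3)*5 + 13)*127 = (15*5 + 13)*127 = (75 + 13)*127 = 88*127 = 11176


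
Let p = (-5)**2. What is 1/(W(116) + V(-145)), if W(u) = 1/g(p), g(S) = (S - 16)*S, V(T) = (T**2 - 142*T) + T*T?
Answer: 225/14094001 ≈ 1.5964e-5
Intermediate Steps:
p = 25
V(T) = -142*T + 2*T**2 (V(T) = (T**2 - 142*T) + T**2 = -142*T + 2*T**2)
g(S) = S*(-16 + S) (g(S) = (-16 + S)*S = S*(-16 + S))
W(u) = 1/225 (W(u) = 1/(25*(-16 + 25)) = 1/(25*9) = 1/225)
1/(W(116) + V(-145)) = 1/(1/225 + 2*(-145)*(-71 - 145)) = 1/(1/225 + 2*(-145)*(-216)) = 1/(1/225 + 62640) = 1/(14094001/225) = 225/14094001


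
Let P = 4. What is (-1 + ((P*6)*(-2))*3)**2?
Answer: 21025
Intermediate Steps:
(-1 + ((P*6)*(-2))*3)**2 = (-1 + ((4*6)*(-2))*3)**2 = (-1 + (24*(-2))*3)**2 = (-1 - 48*3)**2 = (-1 - 144)**2 = (-145)**2 = 21025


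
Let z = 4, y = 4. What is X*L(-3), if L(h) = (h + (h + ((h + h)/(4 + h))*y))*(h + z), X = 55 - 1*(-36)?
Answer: -2730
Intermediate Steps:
X = 91 (X = 55 + 36 = 91)
L(h) = (4 + h)*(2*h + 8*h/(4 + h)) (L(h) = (h + (h + ((h + h)/(4 + h))*4))*(h + 4) = (h + (h + ((2*h)/(4 + h))*4))*(4 + h) = (h + (h + (2*h/(4 + h))*4))*(4 + h) = (h + (h + 8*h/(4 + h)))*(4 + h) = (2*h + 8*h/(4 + h))*(4 + h) = (4 + h)*(2*h + 8*h/(4 + h)))
X*L(-3) = 91*(2*(-3)*(8 - 3)) = 91*(2*(-3)*5) = 91*(-30) = -2730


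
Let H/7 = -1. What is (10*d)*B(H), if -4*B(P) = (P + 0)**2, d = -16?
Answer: 1960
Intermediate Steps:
H = -7 (H = 7*(-1) = -7)
B(P) = -P**2/4 (B(P) = -(P + 0)**2/4 = -P**2/4)
(10*d)*B(H) = (10*(-16))*(-1/4*(-7)**2) = -(-40)*49 = -160*(-49/4) = 1960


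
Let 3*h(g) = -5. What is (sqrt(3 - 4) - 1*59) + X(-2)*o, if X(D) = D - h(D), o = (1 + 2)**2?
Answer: -62 + I ≈ -62.0 + 1.0*I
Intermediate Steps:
h(g) = -5/3 (h(g) = (1/3)*(-5) = -5/3)
o = 9 (o = 3**2 = 9)
X(D) = 5/3 + D (X(D) = D - 1*(-5/3) = D + 5/3 = 5/3 + D)
(sqrt(3 - 4) - 1*59) + X(-2)*o = (sqrt(3 - 4) - 1*59) + (5/3 - 2)*9 = (sqrt(-1) - 59) - 1/3*9 = (I - 59) - 3 = (-59 + I) - 3 = -62 + I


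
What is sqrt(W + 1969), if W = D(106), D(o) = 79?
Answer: 32*sqrt(2) ≈ 45.255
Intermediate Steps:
W = 79
sqrt(W + 1969) = sqrt(79 + 1969) = sqrt(2048) = 32*sqrt(2)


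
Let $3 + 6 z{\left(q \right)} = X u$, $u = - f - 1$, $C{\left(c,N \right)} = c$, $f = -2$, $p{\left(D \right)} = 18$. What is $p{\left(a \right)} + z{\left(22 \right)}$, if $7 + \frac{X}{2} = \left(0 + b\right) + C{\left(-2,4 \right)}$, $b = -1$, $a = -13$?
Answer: $\frac{85}{6} \approx 14.167$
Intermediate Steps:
$X = -20$ ($X = -14 + 2 \left(\left(0 - 1\right) - 2\right) = -14 + 2 \left(-1 - 2\right) = -14 + 2 \left(-3\right) = -14 - 6 = -20$)
$u = 1$ ($u = \left(-1\right) \left(-2\right) - 1 = 2 - 1 = 1$)
$z{\left(q \right)} = - \frac{23}{6}$ ($z{\left(q \right)} = - \frac{1}{2} + \frac{\left(-20\right) 1}{6} = - \frac{1}{2} + \frac{1}{6} \left(-20\right) = - \frac{1}{2} - \frac{10}{3} = - \frac{23}{6}$)
$p{\left(a \right)} + z{\left(22 \right)} = 18 - \frac{23}{6} = \frac{85}{6}$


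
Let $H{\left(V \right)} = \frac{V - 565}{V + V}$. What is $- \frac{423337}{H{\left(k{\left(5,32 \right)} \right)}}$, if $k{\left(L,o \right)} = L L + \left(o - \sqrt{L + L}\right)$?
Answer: $\frac{12262379542}{129027} - \frac{239185405 \sqrt{10}}{129027} \approx 89175.0$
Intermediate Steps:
$k{\left(L,o \right)} = o + L^{2} - \sqrt{2} \sqrt{L}$ ($k{\left(L,o \right)} = L^{2} + \left(o - \sqrt{2 L}\right) = L^{2} - \left(- o + \sqrt{2} \sqrt{L}\right) = o + L^{2} - \sqrt{2} \sqrt{L}$)
$H{\left(V \right)} = \frac{-565 + V}{2 V}$
$- \frac{423337}{H{\left(k{\left(5,32 \right)} \right)}} = - \frac{423337}{\frac{1}{2} \frac{1}{32 + 5^{2} - \sqrt{2} \sqrt{5}} \left(-565 + \left(32 + 5^{2} - \sqrt{2} \sqrt{5}\right)\right)} = - \frac{423337}{\frac{1}{2} \frac{1}{32 + 25 - \sqrt{10}} \left(-565 + \left(32 + 25 - \sqrt{10}\right)\right)} = - \frac{423337}{\frac{1}{2} \frac{1}{57 - \sqrt{10}} \left(-565 + \left(57 - \sqrt{10}\right)\right)} = - \frac{423337}{\frac{1}{2} \frac{1}{57 - \sqrt{10}} \left(-508 - \sqrt{10}\right)} = - 423337 \frac{2 \left(57 - \sqrt{10}\right)}{-508 - \sqrt{10}} = - \frac{846674 \left(57 - \sqrt{10}\right)}{-508 - \sqrt{10}}$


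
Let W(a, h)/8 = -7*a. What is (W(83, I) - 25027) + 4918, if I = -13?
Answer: -24757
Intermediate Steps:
W(a, h) = -56*a (W(a, h) = 8*(-7*a) = -56*a)
(W(83, I) - 25027) + 4918 = (-56*83 - 25027) + 4918 = (-4648 - 25027) + 4918 = -29675 + 4918 = -24757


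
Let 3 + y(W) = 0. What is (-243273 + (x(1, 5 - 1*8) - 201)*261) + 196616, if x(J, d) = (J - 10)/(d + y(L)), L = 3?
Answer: -197453/2 ≈ -98727.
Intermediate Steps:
y(W) = -3 (y(W) = -3 + 0 = -3)
x(J, d) = (-10 + J)/(-3 + d) (x(J, d) = (J - 10)/(d - 3) = (-10 + J)/(-3 + d))
(-243273 + (x(1, 5 - 1*8) - 201)*261) + 196616 = (-243273 + ((-10 + 1)/(-3 + (5 - 1*8)) - 201)*261) + 196616 = (-243273 + (-9/(-3 + (5 - 8)) - 201)*261) + 196616 = (-243273 + (-9/(-3 - 3) - 201)*261) + 196616 = (-243273 + (-9/(-6) - 201)*261) + 196616 = (-243273 + (-⅙*(-9) - 201)*261) + 196616 = (-243273 + (3/2 - 201)*261) + 196616 = (-243273 - 399/2*261) + 196616 = (-243273 - 104139/2) + 196616 = -590685/2 + 196616 = -197453/2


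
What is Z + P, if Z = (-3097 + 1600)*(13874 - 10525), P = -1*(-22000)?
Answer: -4991453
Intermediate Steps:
P = 22000
Z = -5013453 (Z = -1497*3349 = -5013453)
Z + P = -5013453 + 22000 = -4991453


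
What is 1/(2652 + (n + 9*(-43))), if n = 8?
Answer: 1/2273 ≈ 0.00043995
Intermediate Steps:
1/(2652 + (n + 9*(-43))) = 1/(2652 + (8 + 9*(-43))) = 1/(2652 + (8 - 387)) = 1/(2652 - 379) = 1/2273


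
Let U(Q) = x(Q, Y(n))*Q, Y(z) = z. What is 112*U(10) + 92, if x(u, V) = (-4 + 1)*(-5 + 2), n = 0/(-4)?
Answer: 10172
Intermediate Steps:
n = 0 (n = 0*(-¼) = 0)
x(u, V) = 9 (x(u, V) = -3*(-3) = 9)
U(Q) = 9*Q
112*U(10) + 92 = 112*(9*10) + 92 = 112*90 + 92 = 10080 + 92 = 10172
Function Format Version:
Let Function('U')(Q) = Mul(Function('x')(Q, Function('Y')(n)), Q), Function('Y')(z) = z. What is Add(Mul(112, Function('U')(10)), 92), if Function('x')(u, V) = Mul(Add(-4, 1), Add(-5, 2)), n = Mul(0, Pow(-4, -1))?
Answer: 10172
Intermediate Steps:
n = 0 (n = Mul(0, Rational(-1, 4)) = 0)
Function('x')(u, V) = 9 (Function('x')(u, V) = Mul(-3, -3) = 9)
Function('U')(Q) = Mul(9, Q)
Add(Mul(112, Function('U')(10)), 92) = Add(Mul(112, Mul(9, 10)), 92) = Add(Mul(112, 90), 92) = Add(10080, 92) = 10172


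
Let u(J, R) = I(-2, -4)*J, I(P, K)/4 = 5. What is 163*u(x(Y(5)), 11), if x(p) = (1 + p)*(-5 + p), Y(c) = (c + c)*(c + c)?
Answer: 31279700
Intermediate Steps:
I(P, K) = 20 (I(P, K) = 4*5 = 20)
Y(c) = 4*c² (Y(c) = (2*c)*(2*c) = 4*c²)
u(J, R) = 20*J
163*u(x(Y(5)), 11) = 163*(20*(-5 + (4*5²)² - 16*5²)) = 163*(20*(-5 + (4*25)² - 16*25)) = 163*(20*(-5 + 100² - 4*100)) = 163*(20*(-5 + 10000 - 400)) = 163*(20*9595) = 163*191900 = 31279700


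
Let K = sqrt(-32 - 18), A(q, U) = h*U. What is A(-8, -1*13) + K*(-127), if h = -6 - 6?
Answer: 156 - 635*I*sqrt(2) ≈ 156.0 - 898.03*I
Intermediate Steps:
h = -12
A(q, U) = -12*U
K = 5*I*sqrt(2) (K = sqrt(-50) = 5*I*sqrt(2) ≈ 7.0711*I)
A(-8, -1*13) + K*(-127) = -(-12)*13 + (5*I*sqrt(2))*(-127) = -12*(-13) - 635*I*sqrt(2) = 156 - 635*I*sqrt(2)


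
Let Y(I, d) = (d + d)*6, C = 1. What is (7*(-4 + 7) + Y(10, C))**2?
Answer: 1089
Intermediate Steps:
Y(I, d) = 12*d (Y(I, d) = (2*d)*6 = 12*d)
(7*(-4 + 7) + Y(10, C))**2 = (7*(-4 + 7) + 12*1)**2 = (7*3 + 12)**2 = (21 + 12)**2 = 33**2 = 1089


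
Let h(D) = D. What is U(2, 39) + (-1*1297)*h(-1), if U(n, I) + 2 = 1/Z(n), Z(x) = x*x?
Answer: 5181/4 ≈ 1295.3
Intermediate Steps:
Z(x) = x²
U(n, I) = -2 + n⁻² (U(n, I) = -2 + 1/(n²) = -2 + n⁻²)
U(2, 39) + (-1*1297)*h(-1) = (-2 + 2⁻²) - 1*1297*(-1) = (-2 + ¼) - 1297*(-1) = -7/4 + 1297 = 5181/4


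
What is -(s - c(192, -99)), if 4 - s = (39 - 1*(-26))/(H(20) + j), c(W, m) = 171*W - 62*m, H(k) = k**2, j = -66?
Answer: 13014709/334 ≈ 38966.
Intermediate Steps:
c(W, m) = -62*m + 171*W
s = 1271/334 (s = 4 - (39 - 1*(-26))/(20**2 - 66) = 4 - (39 + 26)/(400 - 66) = 4 - 65/334 = 1271/334 ≈ 3.8054)
-(s - c(192, -99)) = -(1271/334 - (-62*(-99) + 171*192)) = -(1271/334 - (6138 + 32832)) = -(1271/334 - 1*38970) = -(1271/334 - 38970) = -1*(-13014709/334) = 13014709/334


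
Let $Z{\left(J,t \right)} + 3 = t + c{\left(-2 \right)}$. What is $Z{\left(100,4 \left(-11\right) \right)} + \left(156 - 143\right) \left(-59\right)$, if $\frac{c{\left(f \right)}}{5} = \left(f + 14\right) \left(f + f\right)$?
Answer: $-1054$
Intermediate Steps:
$c{\left(f \right)} = 10 f \left(14 + f\right)$ ($c{\left(f \right)} = 5 \left(f + 14\right) \left(f + f\right) = 5 \left(14 + f\right) 2 f = 5 \cdot 2 f \left(14 + f\right) = 10 f \left(14 + f\right)$)
$Z{\left(J,t \right)} = -243 + t$ ($Z{\left(J,t \right)} = -3 + \left(t + 10 \left(-2\right) \left(14 - 2\right)\right) = -3 + \left(t + 10 \left(-2\right) 12\right) = -3 + \left(t - 240\right) = -3 + \left(-240 + t\right) = -243 + t$)
$Z{\left(100,4 \left(-11\right) \right)} + \left(156 - 143\right) \left(-59\right) = \left(-243 + 4 \left(-11\right)\right) + \left(156 - 143\right) \left(-59\right) = \left(-243 - 44\right) + 13 \left(-59\right) = -287 - 767 = -1054$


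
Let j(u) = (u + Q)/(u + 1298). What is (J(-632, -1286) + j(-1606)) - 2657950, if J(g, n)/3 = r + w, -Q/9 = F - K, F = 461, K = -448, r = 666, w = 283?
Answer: -817761937/308 ≈ -2.6551e+6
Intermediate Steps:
Q = -8181 (Q = -9*(461 - 1*(-448)) = -9*(461 + 448) = -9*909 = -8181)
j(u) = (-8181 + u)/(1298 + u) (j(u) = (u - 8181)/(u + 1298) = (-8181 + u)/(1298 + u))
J(g, n) = 2847 (J(g, n) = 3*(666 + 283) = 3*949 = 2847)
(J(-632, -1286) + j(-1606)) - 2657950 = (2847 + (-8181 - 1606)/(1298 - 1606)) - 2657950 = (2847 - 9787/(-308)) - 2657950 = (2847 - 1/308*(-9787)) - 2657950 = (2847 + 9787/308) - 2657950 = 886663/308 - 2657950 = -817761937/308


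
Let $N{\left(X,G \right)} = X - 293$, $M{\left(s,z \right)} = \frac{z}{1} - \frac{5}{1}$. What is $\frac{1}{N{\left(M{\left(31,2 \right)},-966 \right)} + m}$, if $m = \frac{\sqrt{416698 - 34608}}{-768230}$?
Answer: $- \frac{17469249053840}{5170897719898431} + \frac{76823 \sqrt{382090}}{5170897719898431} \approx -0.0033784$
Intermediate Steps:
$M{\left(s,z \right)} = -5 + z$ ($M{\left(s,z \right)} = z 1 - 5 = z - 5 = -5 + z$)
$N{\left(X,G \right)} = -293 + X$
$m = - \frac{\sqrt{382090}}{768230}$ ($m = \sqrt{382090} \left(- \frac{1}{768230}\right) = - \frac{\sqrt{382090}}{768230} \approx -0.00080462$)
$\frac{1}{N{\left(M{\left(31,2 \right)},-966 \right)} + m} = \frac{1}{\left(-293 + \left(-5 + 2\right)\right) - \frac{\sqrt{382090}}{768230}} = \frac{1}{\left(-293 - 3\right) - \frac{\sqrt{382090}}{768230}} = \frac{1}{-296 - \frac{\sqrt{382090}}{768230}}$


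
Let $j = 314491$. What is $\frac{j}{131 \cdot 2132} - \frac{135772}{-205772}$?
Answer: $\frac{3665481267}{2052516908} \approx 1.7858$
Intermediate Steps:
$\frac{j}{131 \cdot 2132} - \frac{135772}{-205772} = \frac{314491}{131 \cdot 2132} - \frac{135772}{-205772} = \frac{314491}{279292} - - \frac{4849}{7349} = 314491 \cdot \frac{1}{279292} + \frac{4849}{7349} = \frac{314491}{279292} + \frac{4849}{7349} = \frac{3665481267}{2052516908}$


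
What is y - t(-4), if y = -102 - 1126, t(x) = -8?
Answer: -1220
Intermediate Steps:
y = -1228
y - t(-4) = -1228 - 1*(-8) = -1228 + 8 = -1220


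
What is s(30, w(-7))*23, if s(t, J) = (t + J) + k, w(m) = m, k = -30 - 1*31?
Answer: -874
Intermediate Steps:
k = -61 (k = -30 - 31 = -61)
s(t, J) = -61 + J + t (s(t, J) = (t + J) - 61 = (J + t) - 61 = -61 + J + t)
s(30, w(-7))*23 = (-61 - 7 + 30)*23 = -38*23 = -874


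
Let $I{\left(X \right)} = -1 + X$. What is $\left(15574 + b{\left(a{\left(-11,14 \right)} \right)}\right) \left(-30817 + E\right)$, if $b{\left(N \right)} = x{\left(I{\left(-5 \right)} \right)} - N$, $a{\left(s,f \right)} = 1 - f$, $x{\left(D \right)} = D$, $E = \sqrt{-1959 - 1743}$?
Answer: $-480159677 + 15581 i \sqrt{3702} \approx -4.8016 \cdot 10^{8} + 9.4801 \cdot 10^{5} i$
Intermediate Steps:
$E = i \sqrt{3702}$ ($E = \sqrt{-3702} = i \sqrt{3702} \approx 60.844 i$)
$b{\left(N \right)} = -6 - N$ ($b{\left(N \right)} = \left(-1 - 5\right) - N = -6 - N$)
$\left(15574 + b{\left(a{\left(-11,14 \right)} \right)}\right) \left(-30817 + E\right) = \left(15574 - \left(7 - 14\right)\right) \left(-30817 + i \sqrt{3702}\right) = \left(15574 - -7\right) \left(-30817 + i \sqrt{3702}\right) = \left(15574 + \left(-6 + 13\right)\right) \left(-30817 + i \sqrt{3702}\right) = \left(15574 + 7\right) \left(-30817 + i \sqrt{3702}\right) = 15581 \left(-30817 + i \sqrt{3702}\right) = -480159677 + 15581 i \sqrt{3702}$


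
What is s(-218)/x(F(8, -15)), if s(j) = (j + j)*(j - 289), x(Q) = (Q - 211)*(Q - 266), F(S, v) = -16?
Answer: 36842/10669 ≈ 3.4532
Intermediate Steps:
x(Q) = (-266 + Q)*(-211 + Q) (x(Q) = (-211 + Q)*(-266 + Q) = (-266 + Q)*(-211 + Q))
s(j) = 2*j*(-289 + j) (s(j) = (2*j)*(-289 + j) = 2*j*(-289 + j))
s(-218)/x(F(8, -15)) = (2*(-218)*(-289 - 218))/(56126 + (-16)**2 - 477*(-16)) = (2*(-218)*(-507))/(56126 + 256 + 7632) = 221052/64014 = 221052*(1/64014) = 36842/10669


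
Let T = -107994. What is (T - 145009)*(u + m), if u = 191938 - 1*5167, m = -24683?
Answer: -41008750264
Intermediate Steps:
u = 186771 (u = 191938 - 5167 = 186771)
(T - 145009)*(u + m) = (-107994 - 145009)*(186771 - 24683) = -253003*162088 = -41008750264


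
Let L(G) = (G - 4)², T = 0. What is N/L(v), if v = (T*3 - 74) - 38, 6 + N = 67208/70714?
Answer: -89269/237881896 ≈ -0.00037527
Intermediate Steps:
N = -178538/35357 (N = -6 + 67208/70714 = -6 + 67208*(1/70714) = -6 + 33604/35357 = -178538/35357 ≈ -5.0496)
v = -112 (v = (0*3 - 74) - 38 = (0 - 74) - 38 = -74 - 38 = -112)
L(G) = (-4 + G)²
N/L(v) = -178538/(35357*(-4 - 112)²) = -178538/(35357*((-116)²)) = -178538/35357/13456 = -178538/35357*1/13456 = -89269/237881896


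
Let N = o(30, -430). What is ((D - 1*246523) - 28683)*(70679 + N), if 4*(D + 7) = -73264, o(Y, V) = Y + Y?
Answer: -20763947931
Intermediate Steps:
o(Y, V) = 2*Y
D = -18323 (D = -7 + (¼)*(-73264) = -7 - 18316 = -18323)
N = 60 (N = 2*30 = 60)
((D - 1*246523) - 28683)*(70679 + N) = ((-18323 - 1*246523) - 28683)*(70679 + 60) = ((-18323 - 246523) - 28683)*70739 = (-264846 - 28683)*70739 = -293529*70739 = -20763947931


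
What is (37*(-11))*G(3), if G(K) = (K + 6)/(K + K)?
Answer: -1221/2 ≈ -610.50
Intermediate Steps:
G(K) = (6 + K)/(2*K) (G(K) = (6 + K)/((2*K)) = (6 + K)*(1/(2*K)) = (6 + K)/(2*K))
(37*(-11))*G(3) = (37*(-11))*((1/2)*(6 + 3)/3) = -407*9/(2*3) = -407*3/2 = -1221/2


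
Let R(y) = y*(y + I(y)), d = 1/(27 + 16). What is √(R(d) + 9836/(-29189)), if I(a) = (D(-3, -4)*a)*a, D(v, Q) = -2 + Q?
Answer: 13*I*√20069050773/3174733 ≈ 0.5801*I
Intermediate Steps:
I(a) = -6*a² (I(a) = ((-2 - 4)*a)*a = (-6*a)*a = -6*a²)
d = 1/43 ≈ 0.023256
R(y) = y*(y - 6*y²)
√(R(d) + 9836/(-29189)) = √((1/43)²*(1 - 6*1/43) + 9836/(-29189)) = √((1 - 6/43)/1849 + 9836*(-1/29189)) = √((1/1849)*(37/43) - 9836/29189) = √(37/79507 - 9836/29189) = √(-780950859/2320729823) = 13*I*√20069050773/3174733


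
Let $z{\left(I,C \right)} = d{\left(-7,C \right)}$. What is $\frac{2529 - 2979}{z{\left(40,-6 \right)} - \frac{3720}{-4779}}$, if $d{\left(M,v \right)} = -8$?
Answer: $\frac{358425}{5752} \approx 62.313$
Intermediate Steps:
$z{\left(I,C \right)} = -8$
$\frac{2529 - 2979}{z{\left(40,-6 \right)} - \frac{3720}{-4779}} = \frac{2529 - 2979}{-8 - \frac{3720}{-4779}} = - \frac{450}{-8 - - \frac{1240}{1593}} = - \frac{450}{-8 + \frac{1240}{1593}} = - \frac{450}{- \frac{11504}{1593}} = \left(-450\right) \left(- \frac{1593}{11504}\right) = \frac{358425}{5752}$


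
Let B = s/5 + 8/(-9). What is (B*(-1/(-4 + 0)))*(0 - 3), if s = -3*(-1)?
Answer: 13/60 ≈ 0.21667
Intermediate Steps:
s = 3
B = -13/45 (B = 3/5 + 8/(-9) = 3*(⅕) + 8*(-⅑) = ⅗ - 8/9 = -13/45 ≈ -0.28889)
(B*(-1/(-4 + 0)))*(0 - 3) = (-13*(-1)/(45*(-4 + 0)))*(0 - 3) = -13*(-1)/(45*(-4))*(-3) = -(-13)*(-1)/180*(-3) = -13/45*¼*(-3) = -13/180*(-3) = 13/60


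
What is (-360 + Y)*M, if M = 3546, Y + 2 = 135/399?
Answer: -170566146/133 ≈ -1.2825e+6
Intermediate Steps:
Y = -221/133 (Y = -2 + 135/399 = -2 + 135*(1/399) = -2 + 45/133 = -221/133 ≈ -1.6617)
(-360 + Y)*M = (-360 - 221/133)*3546 = -48101/133*3546 = -170566146/133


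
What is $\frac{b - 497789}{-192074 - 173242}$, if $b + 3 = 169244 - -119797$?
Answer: $\frac{208751}{365316} \approx 0.57143$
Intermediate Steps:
$b = 289038$ ($b = -3 + \left(169244 - -119797\right) = -3 + \left(169244 + 119797\right) = -3 + 289041 = 289038$)
$\frac{b - 497789}{-192074 - 173242} = \frac{289038 - 497789}{-192074 - 173242} = - \frac{208751}{-365316} = \left(-208751\right) \left(- \frac{1}{365316}\right) = \frac{208751}{365316}$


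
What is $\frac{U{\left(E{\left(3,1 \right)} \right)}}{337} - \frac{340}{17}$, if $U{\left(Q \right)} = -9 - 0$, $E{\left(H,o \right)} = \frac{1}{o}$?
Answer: $- \frac{6749}{337} \approx -20.027$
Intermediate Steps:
$U{\left(Q \right)} = -9$ ($U{\left(Q \right)} = -9 + 0 = -9$)
$\frac{U{\left(E{\left(3,1 \right)} \right)}}{337} - \frac{340}{17} = - \frac{9}{337} - \frac{340}{17} = \left(-9\right) \frac{1}{337} - 20 = - \frac{9}{337} - 20 = - \frac{6749}{337}$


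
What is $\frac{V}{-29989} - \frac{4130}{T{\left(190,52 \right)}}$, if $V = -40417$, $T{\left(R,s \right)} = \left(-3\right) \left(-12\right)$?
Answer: $- \frac{61199779}{539802} \approx -113.37$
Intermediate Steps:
$T{\left(R,s \right)} = 36$
$\frac{V}{-29989} - \frac{4130}{T{\left(190,52 \right)}} = - \frac{40417}{-29989} - \frac{4130}{36} = \left(-40417\right) \left(- \frac{1}{29989}\right) - \frac{2065}{18} = \frac{40417}{29989} - \frac{2065}{18} = - \frac{61199779}{539802}$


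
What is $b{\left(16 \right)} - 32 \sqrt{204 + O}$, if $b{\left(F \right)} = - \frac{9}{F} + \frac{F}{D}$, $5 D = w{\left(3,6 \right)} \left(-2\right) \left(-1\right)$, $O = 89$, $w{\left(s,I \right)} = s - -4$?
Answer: $\frac{577}{112} - 32 \sqrt{293} \approx -542.6$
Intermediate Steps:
$w{\left(s,I \right)} = 4 + s$ ($w{\left(s,I \right)} = s + 4 = 4 + s$)
$D = \frac{14}{5}$ ($D = \frac{\left(4 + 3\right) \left(-2\right) \left(-1\right)}{5} = \frac{7 \left(-2\right) \left(-1\right)}{5} = \frac{\left(-14\right) \left(-1\right)}{5} = \frac{1}{5} \cdot 14 = \frac{14}{5} \approx 2.8$)
$b{\left(F \right)} = - \frac{9}{F} + \frac{5 F}{14}$ ($b{\left(F \right)} = - \frac{9}{F} + \frac{F}{\frac{14}{5}} = - \frac{9}{F} + F \frac{5}{14} = - \frac{9}{F} + \frac{5 F}{14}$)
$b{\left(16 \right)} - 32 \sqrt{204 + O} = \left(- \frac{9}{16} + \frac{5}{14} \cdot 16\right) - 32 \sqrt{204 + 89} = \left(\left(-9\right) \frac{1}{16} + \frac{40}{7}\right) - 32 \sqrt{293} = \left(- \frac{9}{16} + \frac{40}{7}\right) - 32 \sqrt{293} = \frac{577}{112} - 32 \sqrt{293}$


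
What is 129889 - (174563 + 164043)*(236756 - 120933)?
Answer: -39218232849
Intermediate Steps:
129889 - (174563 + 164043)*(236756 - 120933) = 129889 - 338606*115823 = 129889 - 1*39218362738 = 129889 - 39218362738 = -39218232849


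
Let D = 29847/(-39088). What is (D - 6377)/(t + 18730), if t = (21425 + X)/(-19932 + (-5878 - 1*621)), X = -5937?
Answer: -6589090321913/19350011806496 ≈ -0.34052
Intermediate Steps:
D = -29847/39088 (D = 29847*(-1/39088) = -29847/39088 ≈ -0.76359)
t = -15488/26431 (t = (21425 - 5937)/(-19932 + (-5878 - 1*621)) = 15488/(-19932 + (-5878 - 621)) = 15488/(-19932 - 6499) = 15488/(-26431) = 15488*(-1/26431) = -15488/26431 ≈ -0.58598)
(D - 6377)/(t + 18730) = (-29847/39088 - 6377)/(-15488/26431 + 18730) = -249294023/(39088*495037142/26431) = -249294023/39088*26431/495037142 = -6589090321913/19350011806496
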